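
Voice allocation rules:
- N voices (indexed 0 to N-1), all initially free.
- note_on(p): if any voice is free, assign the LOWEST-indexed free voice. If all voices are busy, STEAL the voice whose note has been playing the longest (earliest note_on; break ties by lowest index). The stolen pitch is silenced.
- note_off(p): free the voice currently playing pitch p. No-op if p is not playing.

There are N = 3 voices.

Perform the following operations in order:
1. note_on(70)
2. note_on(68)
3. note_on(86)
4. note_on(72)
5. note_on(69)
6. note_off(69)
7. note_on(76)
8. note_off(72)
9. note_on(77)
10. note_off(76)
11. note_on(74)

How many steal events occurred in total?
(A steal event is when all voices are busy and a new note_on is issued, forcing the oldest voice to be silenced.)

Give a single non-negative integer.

Op 1: note_on(70): voice 0 is free -> assigned | voices=[70 - -]
Op 2: note_on(68): voice 1 is free -> assigned | voices=[70 68 -]
Op 3: note_on(86): voice 2 is free -> assigned | voices=[70 68 86]
Op 4: note_on(72): all voices busy, STEAL voice 0 (pitch 70, oldest) -> assign | voices=[72 68 86]
Op 5: note_on(69): all voices busy, STEAL voice 1 (pitch 68, oldest) -> assign | voices=[72 69 86]
Op 6: note_off(69): free voice 1 | voices=[72 - 86]
Op 7: note_on(76): voice 1 is free -> assigned | voices=[72 76 86]
Op 8: note_off(72): free voice 0 | voices=[- 76 86]
Op 9: note_on(77): voice 0 is free -> assigned | voices=[77 76 86]
Op 10: note_off(76): free voice 1 | voices=[77 - 86]
Op 11: note_on(74): voice 1 is free -> assigned | voices=[77 74 86]

Answer: 2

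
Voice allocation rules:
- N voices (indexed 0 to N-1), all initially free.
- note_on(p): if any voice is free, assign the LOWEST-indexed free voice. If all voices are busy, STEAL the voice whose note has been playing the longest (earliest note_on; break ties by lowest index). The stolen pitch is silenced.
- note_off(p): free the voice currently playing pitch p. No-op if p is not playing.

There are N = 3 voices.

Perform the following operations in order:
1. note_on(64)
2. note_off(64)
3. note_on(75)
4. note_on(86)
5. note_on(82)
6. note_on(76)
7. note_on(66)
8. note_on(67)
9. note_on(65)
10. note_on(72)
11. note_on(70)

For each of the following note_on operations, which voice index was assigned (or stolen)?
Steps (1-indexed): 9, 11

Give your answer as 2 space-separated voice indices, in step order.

Answer: 0 2

Derivation:
Op 1: note_on(64): voice 0 is free -> assigned | voices=[64 - -]
Op 2: note_off(64): free voice 0 | voices=[- - -]
Op 3: note_on(75): voice 0 is free -> assigned | voices=[75 - -]
Op 4: note_on(86): voice 1 is free -> assigned | voices=[75 86 -]
Op 5: note_on(82): voice 2 is free -> assigned | voices=[75 86 82]
Op 6: note_on(76): all voices busy, STEAL voice 0 (pitch 75, oldest) -> assign | voices=[76 86 82]
Op 7: note_on(66): all voices busy, STEAL voice 1 (pitch 86, oldest) -> assign | voices=[76 66 82]
Op 8: note_on(67): all voices busy, STEAL voice 2 (pitch 82, oldest) -> assign | voices=[76 66 67]
Op 9: note_on(65): all voices busy, STEAL voice 0 (pitch 76, oldest) -> assign | voices=[65 66 67]
Op 10: note_on(72): all voices busy, STEAL voice 1 (pitch 66, oldest) -> assign | voices=[65 72 67]
Op 11: note_on(70): all voices busy, STEAL voice 2 (pitch 67, oldest) -> assign | voices=[65 72 70]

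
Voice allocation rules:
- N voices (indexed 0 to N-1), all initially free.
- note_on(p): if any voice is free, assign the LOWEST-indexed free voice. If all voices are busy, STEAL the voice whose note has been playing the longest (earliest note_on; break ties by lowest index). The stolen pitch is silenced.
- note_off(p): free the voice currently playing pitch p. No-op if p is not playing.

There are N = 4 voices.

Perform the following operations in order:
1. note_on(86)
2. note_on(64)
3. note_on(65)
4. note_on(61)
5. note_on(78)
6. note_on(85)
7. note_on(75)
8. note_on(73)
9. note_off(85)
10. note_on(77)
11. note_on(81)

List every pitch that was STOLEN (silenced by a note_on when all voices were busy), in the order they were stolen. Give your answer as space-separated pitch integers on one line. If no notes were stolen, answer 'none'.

Op 1: note_on(86): voice 0 is free -> assigned | voices=[86 - - -]
Op 2: note_on(64): voice 1 is free -> assigned | voices=[86 64 - -]
Op 3: note_on(65): voice 2 is free -> assigned | voices=[86 64 65 -]
Op 4: note_on(61): voice 3 is free -> assigned | voices=[86 64 65 61]
Op 5: note_on(78): all voices busy, STEAL voice 0 (pitch 86, oldest) -> assign | voices=[78 64 65 61]
Op 6: note_on(85): all voices busy, STEAL voice 1 (pitch 64, oldest) -> assign | voices=[78 85 65 61]
Op 7: note_on(75): all voices busy, STEAL voice 2 (pitch 65, oldest) -> assign | voices=[78 85 75 61]
Op 8: note_on(73): all voices busy, STEAL voice 3 (pitch 61, oldest) -> assign | voices=[78 85 75 73]
Op 9: note_off(85): free voice 1 | voices=[78 - 75 73]
Op 10: note_on(77): voice 1 is free -> assigned | voices=[78 77 75 73]
Op 11: note_on(81): all voices busy, STEAL voice 0 (pitch 78, oldest) -> assign | voices=[81 77 75 73]

Answer: 86 64 65 61 78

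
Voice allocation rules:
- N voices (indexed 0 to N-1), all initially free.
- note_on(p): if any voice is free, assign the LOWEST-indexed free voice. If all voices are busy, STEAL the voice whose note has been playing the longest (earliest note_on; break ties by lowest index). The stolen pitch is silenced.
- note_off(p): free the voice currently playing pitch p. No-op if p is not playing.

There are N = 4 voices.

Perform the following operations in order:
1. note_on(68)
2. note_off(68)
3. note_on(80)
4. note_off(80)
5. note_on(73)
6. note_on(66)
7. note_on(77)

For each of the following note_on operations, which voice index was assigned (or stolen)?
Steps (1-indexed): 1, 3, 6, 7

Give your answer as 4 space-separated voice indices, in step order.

Op 1: note_on(68): voice 0 is free -> assigned | voices=[68 - - -]
Op 2: note_off(68): free voice 0 | voices=[- - - -]
Op 3: note_on(80): voice 0 is free -> assigned | voices=[80 - - -]
Op 4: note_off(80): free voice 0 | voices=[- - - -]
Op 5: note_on(73): voice 0 is free -> assigned | voices=[73 - - -]
Op 6: note_on(66): voice 1 is free -> assigned | voices=[73 66 - -]
Op 7: note_on(77): voice 2 is free -> assigned | voices=[73 66 77 -]

Answer: 0 0 1 2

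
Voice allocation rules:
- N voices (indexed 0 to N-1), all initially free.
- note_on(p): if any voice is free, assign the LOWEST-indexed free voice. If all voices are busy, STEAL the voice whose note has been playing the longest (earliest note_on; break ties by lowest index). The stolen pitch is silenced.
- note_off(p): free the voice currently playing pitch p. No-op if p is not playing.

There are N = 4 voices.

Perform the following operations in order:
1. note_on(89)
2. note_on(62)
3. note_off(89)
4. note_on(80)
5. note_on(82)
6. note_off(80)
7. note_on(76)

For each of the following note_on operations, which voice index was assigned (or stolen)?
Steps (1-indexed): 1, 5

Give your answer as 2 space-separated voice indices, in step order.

Op 1: note_on(89): voice 0 is free -> assigned | voices=[89 - - -]
Op 2: note_on(62): voice 1 is free -> assigned | voices=[89 62 - -]
Op 3: note_off(89): free voice 0 | voices=[- 62 - -]
Op 4: note_on(80): voice 0 is free -> assigned | voices=[80 62 - -]
Op 5: note_on(82): voice 2 is free -> assigned | voices=[80 62 82 -]
Op 6: note_off(80): free voice 0 | voices=[- 62 82 -]
Op 7: note_on(76): voice 0 is free -> assigned | voices=[76 62 82 -]

Answer: 0 2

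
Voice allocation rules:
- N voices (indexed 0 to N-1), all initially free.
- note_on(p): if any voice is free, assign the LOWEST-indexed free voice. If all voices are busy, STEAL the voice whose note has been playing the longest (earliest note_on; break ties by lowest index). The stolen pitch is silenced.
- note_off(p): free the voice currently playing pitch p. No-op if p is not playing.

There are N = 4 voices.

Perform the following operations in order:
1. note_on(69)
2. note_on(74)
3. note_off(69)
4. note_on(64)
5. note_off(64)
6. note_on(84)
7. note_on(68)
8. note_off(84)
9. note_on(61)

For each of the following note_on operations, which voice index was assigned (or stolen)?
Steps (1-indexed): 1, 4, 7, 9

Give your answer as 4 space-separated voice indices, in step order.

Answer: 0 0 2 0

Derivation:
Op 1: note_on(69): voice 0 is free -> assigned | voices=[69 - - -]
Op 2: note_on(74): voice 1 is free -> assigned | voices=[69 74 - -]
Op 3: note_off(69): free voice 0 | voices=[- 74 - -]
Op 4: note_on(64): voice 0 is free -> assigned | voices=[64 74 - -]
Op 5: note_off(64): free voice 0 | voices=[- 74 - -]
Op 6: note_on(84): voice 0 is free -> assigned | voices=[84 74 - -]
Op 7: note_on(68): voice 2 is free -> assigned | voices=[84 74 68 -]
Op 8: note_off(84): free voice 0 | voices=[- 74 68 -]
Op 9: note_on(61): voice 0 is free -> assigned | voices=[61 74 68 -]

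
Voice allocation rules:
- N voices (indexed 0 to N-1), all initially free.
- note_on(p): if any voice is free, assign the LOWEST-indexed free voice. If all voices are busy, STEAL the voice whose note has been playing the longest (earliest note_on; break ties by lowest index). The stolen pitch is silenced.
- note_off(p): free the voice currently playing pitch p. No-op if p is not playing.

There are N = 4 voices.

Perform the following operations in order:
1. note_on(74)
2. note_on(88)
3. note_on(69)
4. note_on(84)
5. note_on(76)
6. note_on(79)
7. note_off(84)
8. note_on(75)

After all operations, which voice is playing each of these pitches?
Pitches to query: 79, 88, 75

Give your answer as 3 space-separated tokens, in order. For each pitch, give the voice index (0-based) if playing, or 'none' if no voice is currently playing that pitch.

Op 1: note_on(74): voice 0 is free -> assigned | voices=[74 - - -]
Op 2: note_on(88): voice 1 is free -> assigned | voices=[74 88 - -]
Op 3: note_on(69): voice 2 is free -> assigned | voices=[74 88 69 -]
Op 4: note_on(84): voice 3 is free -> assigned | voices=[74 88 69 84]
Op 5: note_on(76): all voices busy, STEAL voice 0 (pitch 74, oldest) -> assign | voices=[76 88 69 84]
Op 6: note_on(79): all voices busy, STEAL voice 1 (pitch 88, oldest) -> assign | voices=[76 79 69 84]
Op 7: note_off(84): free voice 3 | voices=[76 79 69 -]
Op 8: note_on(75): voice 3 is free -> assigned | voices=[76 79 69 75]

Answer: 1 none 3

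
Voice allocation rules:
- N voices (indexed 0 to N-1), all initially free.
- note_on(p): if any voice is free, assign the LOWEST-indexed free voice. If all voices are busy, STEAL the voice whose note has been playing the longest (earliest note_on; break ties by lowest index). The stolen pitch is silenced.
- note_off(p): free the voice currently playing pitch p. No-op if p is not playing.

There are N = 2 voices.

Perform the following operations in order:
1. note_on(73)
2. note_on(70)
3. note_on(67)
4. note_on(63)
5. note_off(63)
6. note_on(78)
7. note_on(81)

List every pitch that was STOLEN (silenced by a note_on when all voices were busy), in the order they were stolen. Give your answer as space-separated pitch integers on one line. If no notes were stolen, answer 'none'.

Op 1: note_on(73): voice 0 is free -> assigned | voices=[73 -]
Op 2: note_on(70): voice 1 is free -> assigned | voices=[73 70]
Op 3: note_on(67): all voices busy, STEAL voice 0 (pitch 73, oldest) -> assign | voices=[67 70]
Op 4: note_on(63): all voices busy, STEAL voice 1 (pitch 70, oldest) -> assign | voices=[67 63]
Op 5: note_off(63): free voice 1 | voices=[67 -]
Op 6: note_on(78): voice 1 is free -> assigned | voices=[67 78]
Op 7: note_on(81): all voices busy, STEAL voice 0 (pitch 67, oldest) -> assign | voices=[81 78]

Answer: 73 70 67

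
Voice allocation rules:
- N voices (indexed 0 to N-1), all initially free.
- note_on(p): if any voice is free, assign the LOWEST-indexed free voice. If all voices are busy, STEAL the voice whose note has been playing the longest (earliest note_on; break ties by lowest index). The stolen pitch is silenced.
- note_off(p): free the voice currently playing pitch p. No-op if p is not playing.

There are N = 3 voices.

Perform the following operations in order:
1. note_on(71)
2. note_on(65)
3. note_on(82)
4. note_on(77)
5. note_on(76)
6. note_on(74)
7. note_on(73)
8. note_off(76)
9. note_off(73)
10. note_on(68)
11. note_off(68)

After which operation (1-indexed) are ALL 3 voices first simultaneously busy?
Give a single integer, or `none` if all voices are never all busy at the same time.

Answer: 3

Derivation:
Op 1: note_on(71): voice 0 is free -> assigned | voices=[71 - -]
Op 2: note_on(65): voice 1 is free -> assigned | voices=[71 65 -]
Op 3: note_on(82): voice 2 is free -> assigned | voices=[71 65 82]
Op 4: note_on(77): all voices busy, STEAL voice 0 (pitch 71, oldest) -> assign | voices=[77 65 82]
Op 5: note_on(76): all voices busy, STEAL voice 1 (pitch 65, oldest) -> assign | voices=[77 76 82]
Op 6: note_on(74): all voices busy, STEAL voice 2 (pitch 82, oldest) -> assign | voices=[77 76 74]
Op 7: note_on(73): all voices busy, STEAL voice 0 (pitch 77, oldest) -> assign | voices=[73 76 74]
Op 8: note_off(76): free voice 1 | voices=[73 - 74]
Op 9: note_off(73): free voice 0 | voices=[- - 74]
Op 10: note_on(68): voice 0 is free -> assigned | voices=[68 - 74]
Op 11: note_off(68): free voice 0 | voices=[- - 74]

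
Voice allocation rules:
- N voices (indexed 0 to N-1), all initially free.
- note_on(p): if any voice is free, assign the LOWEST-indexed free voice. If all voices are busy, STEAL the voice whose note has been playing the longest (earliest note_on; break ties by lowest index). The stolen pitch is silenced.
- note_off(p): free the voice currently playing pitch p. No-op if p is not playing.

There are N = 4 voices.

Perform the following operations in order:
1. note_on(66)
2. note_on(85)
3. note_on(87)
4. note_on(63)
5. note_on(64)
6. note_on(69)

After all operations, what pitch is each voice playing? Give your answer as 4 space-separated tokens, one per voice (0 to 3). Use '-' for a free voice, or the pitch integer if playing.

Answer: 64 69 87 63

Derivation:
Op 1: note_on(66): voice 0 is free -> assigned | voices=[66 - - -]
Op 2: note_on(85): voice 1 is free -> assigned | voices=[66 85 - -]
Op 3: note_on(87): voice 2 is free -> assigned | voices=[66 85 87 -]
Op 4: note_on(63): voice 3 is free -> assigned | voices=[66 85 87 63]
Op 5: note_on(64): all voices busy, STEAL voice 0 (pitch 66, oldest) -> assign | voices=[64 85 87 63]
Op 6: note_on(69): all voices busy, STEAL voice 1 (pitch 85, oldest) -> assign | voices=[64 69 87 63]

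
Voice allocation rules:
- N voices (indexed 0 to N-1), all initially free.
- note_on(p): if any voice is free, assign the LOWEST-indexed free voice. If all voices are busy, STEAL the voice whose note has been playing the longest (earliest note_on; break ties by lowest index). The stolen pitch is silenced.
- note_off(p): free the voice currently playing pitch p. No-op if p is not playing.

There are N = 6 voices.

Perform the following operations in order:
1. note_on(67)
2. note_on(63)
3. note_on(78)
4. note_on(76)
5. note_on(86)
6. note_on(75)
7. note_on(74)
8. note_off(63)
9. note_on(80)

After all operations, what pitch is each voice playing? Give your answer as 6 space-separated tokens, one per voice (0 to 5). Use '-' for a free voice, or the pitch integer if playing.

Answer: 74 80 78 76 86 75

Derivation:
Op 1: note_on(67): voice 0 is free -> assigned | voices=[67 - - - - -]
Op 2: note_on(63): voice 1 is free -> assigned | voices=[67 63 - - - -]
Op 3: note_on(78): voice 2 is free -> assigned | voices=[67 63 78 - - -]
Op 4: note_on(76): voice 3 is free -> assigned | voices=[67 63 78 76 - -]
Op 5: note_on(86): voice 4 is free -> assigned | voices=[67 63 78 76 86 -]
Op 6: note_on(75): voice 5 is free -> assigned | voices=[67 63 78 76 86 75]
Op 7: note_on(74): all voices busy, STEAL voice 0 (pitch 67, oldest) -> assign | voices=[74 63 78 76 86 75]
Op 8: note_off(63): free voice 1 | voices=[74 - 78 76 86 75]
Op 9: note_on(80): voice 1 is free -> assigned | voices=[74 80 78 76 86 75]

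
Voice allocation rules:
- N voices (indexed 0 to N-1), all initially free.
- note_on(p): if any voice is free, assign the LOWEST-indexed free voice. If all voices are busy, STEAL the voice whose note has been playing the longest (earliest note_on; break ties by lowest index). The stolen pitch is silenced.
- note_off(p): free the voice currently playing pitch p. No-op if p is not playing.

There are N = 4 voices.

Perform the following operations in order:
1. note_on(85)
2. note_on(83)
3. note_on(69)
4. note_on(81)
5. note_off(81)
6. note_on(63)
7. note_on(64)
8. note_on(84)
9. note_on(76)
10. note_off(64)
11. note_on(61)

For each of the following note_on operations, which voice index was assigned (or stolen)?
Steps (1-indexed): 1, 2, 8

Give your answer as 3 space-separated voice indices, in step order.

Answer: 0 1 1

Derivation:
Op 1: note_on(85): voice 0 is free -> assigned | voices=[85 - - -]
Op 2: note_on(83): voice 1 is free -> assigned | voices=[85 83 - -]
Op 3: note_on(69): voice 2 is free -> assigned | voices=[85 83 69 -]
Op 4: note_on(81): voice 3 is free -> assigned | voices=[85 83 69 81]
Op 5: note_off(81): free voice 3 | voices=[85 83 69 -]
Op 6: note_on(63): voice 3 is free -> assigned | voices=[85 83 69 63]
Op 7: note_on(64): all voices busy, STEAL voice 0 (pitch 85, oldest) -> assign | voices=[64 83 69 63]
Op 8: note_on(84): all voices busy, STEAL voice 1 (pitch 83, oldest) -> assign | voices=[64 84 69 63]
Op 9: note_on(76): all voices busy, STEAL voice 2 (pitch 69, oldest) -> assign | voices=[64 84 76 63]
Op 10: note_off(64): free voice 0 | voices=[- 84 76 63]
Op 11: note_on(61): voice 0 is free -> assigned | voices=[61 84 76 63]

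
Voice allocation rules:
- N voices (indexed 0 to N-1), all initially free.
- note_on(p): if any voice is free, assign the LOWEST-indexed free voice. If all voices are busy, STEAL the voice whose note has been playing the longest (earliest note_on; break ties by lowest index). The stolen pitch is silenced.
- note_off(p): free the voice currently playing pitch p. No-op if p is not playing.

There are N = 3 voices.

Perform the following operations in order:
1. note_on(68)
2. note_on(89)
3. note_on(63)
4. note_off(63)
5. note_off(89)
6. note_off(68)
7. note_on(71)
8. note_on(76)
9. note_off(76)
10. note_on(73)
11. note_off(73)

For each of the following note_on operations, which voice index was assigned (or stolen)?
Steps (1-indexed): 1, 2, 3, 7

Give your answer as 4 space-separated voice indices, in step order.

Answer: 0 1 2 0

Derivation:
Op 1: note_on(68): voice 0 is free -> assigned | voices=[68 - -]
Op 2: note_on(89): voice 1 is free -> assigned | voices=[68 89 -]
Op 3: note_on(63): voice 2 is free -> assigned | voices=[68 89 63]
Op 4: note_off(63): free voice 2 | voices=[68 89 -]
Op 5: note_off(89): free voice 1 | voices=[68 - -]
Op 6: note_off(68): free voice 0 | voices=[- - -]
Op 7: note_on(71): voice 0 is free -> assigned | voices=[71 - -]
Op 8: note_on(76): voice 1 is free -> assigned | voices=[71 76 -]
Op 9: note_off(76): free voice 1 | voices=[71 - -]
Op 10: note_on(73): voice 1 is free -> assigned | voices=[71 73 -]
Op 11: note_off(73): free voice 1 | voices=[71 - -]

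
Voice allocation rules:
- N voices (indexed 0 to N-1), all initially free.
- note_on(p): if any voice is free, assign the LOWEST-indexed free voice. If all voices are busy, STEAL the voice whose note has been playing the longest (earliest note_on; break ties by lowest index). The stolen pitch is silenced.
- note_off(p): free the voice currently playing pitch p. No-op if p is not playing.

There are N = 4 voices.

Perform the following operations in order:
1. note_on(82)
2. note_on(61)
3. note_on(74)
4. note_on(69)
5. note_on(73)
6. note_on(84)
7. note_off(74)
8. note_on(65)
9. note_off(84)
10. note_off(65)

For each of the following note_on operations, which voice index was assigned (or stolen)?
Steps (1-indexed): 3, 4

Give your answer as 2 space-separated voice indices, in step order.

Answer: 2 3

Derivation:
Op 1: note_on(82): voice 0 is free -> assigned | voices=[82 - - -]
Op 2: note_on(61): voice 1 is free -> assigned | voices=[82 61 - -]
Op 3: note_on(74): voice 2 is free -> assigned | voices=[82 61 74 -]
Op 4: note_on(69): voice 3 is free -> assigned | voices=[82 61 74 69]
Op 5: note_on(73): all voices busy, STEAL voice 0 (pitch 82, oldest) -> assign | voices=[73 61 74 69]
Op 6: note_on(84): all voices busy, STEAL voice 1 (pitch 61, oldest) -> assign | voices=[73 84 74 69]
Op 7: note_off(74): free voice 2 | voices=[73 84 - 69]
Op 8: note_on(65): voice 2 is free -> assigned | voices=[73 84 65 69]
Op 9: note_off(84): free voice 1 | voices=[73 - 65 69]
Op 10: note_off(65): free voice 2 | voices=[73 - - 69]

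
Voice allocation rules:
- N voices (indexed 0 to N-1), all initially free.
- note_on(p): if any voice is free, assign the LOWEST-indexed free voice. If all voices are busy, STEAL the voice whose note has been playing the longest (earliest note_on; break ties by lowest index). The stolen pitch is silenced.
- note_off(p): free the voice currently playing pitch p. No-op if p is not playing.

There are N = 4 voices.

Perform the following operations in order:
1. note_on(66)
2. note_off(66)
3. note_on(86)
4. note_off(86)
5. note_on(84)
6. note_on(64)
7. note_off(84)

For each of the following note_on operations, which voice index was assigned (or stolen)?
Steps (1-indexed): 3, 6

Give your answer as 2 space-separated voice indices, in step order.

Answer: 0 1

Derivation:
Op 1: note_on(66): voice 0 is free -> assigned | voices=[66 - - -]
Op 2: note_off(66): free voice 0 | voices=[- - - -]
Op 3: note_on(86): voice 0 is free -> assigned | voices=[86 - - -]
Op 4: note_off(86): free voice 0 | voices=[- - - -]
Op 5: note_on(84): voice 0 is free -> assigned | voices=[84 - - -]
Op 6: note_on(64): voice 1 is free -> assigned | voices=[84 64 - -]
Op 7: note_off(84): free voice 0 | voices=[- 64 - -]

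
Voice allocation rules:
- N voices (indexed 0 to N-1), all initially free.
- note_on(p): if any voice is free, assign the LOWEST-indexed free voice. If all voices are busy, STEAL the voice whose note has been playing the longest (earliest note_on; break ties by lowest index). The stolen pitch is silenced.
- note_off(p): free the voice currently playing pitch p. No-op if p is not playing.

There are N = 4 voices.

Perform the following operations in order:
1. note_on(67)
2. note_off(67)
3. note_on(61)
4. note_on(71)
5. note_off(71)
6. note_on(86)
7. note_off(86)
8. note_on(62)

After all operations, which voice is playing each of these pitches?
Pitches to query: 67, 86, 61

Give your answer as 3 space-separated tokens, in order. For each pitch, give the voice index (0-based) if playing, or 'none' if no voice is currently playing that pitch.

Op 1: note_on(67): voice 0 is free -> assigned | voices=[67 - - -]
Op 2: note_off(67): free voice 0 | voices=[- - - -]
Op 3: note_on(61): voice 0 is free -> assigned | voices=[61 - - -]
Op 4: note_on(71): voice 1 is free -> assigned | voices=[61 71 - -]
Op 5: note_off(71): free voice 1 | voices=[61 - - -]
Op 6: note_on(86): voice 1 is free -> assigned | voices=[61 86 - -]
Op 7: note_off(86): free voice 1 | voices=[61 - - -]
Op 8: note_on(62): voice 1 is free -> assigned | voices=[61 62 - -]

Answer: none none 0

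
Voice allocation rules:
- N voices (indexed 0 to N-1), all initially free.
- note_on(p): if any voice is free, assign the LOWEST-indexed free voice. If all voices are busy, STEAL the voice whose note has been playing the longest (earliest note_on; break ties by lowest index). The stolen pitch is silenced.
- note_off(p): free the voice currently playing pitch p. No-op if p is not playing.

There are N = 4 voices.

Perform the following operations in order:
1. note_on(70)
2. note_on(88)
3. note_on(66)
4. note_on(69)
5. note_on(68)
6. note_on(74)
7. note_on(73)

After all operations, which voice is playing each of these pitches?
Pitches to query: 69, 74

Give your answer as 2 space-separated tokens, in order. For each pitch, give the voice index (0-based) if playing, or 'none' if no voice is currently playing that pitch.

Op 1: note_on(70): voice 0 is free -> assigned | voices=[70 - - -]
Op 2: note_on(88): voice 1 is free -> assigned | voices=[70 88 - -]
Op 3: note_on(66): voice 2 is free -> assigned | voices=[70 88 66 -]
Op 4: note_on(69): voice 3 is free -> assigned | voices=[70 88 66 69]
Op 5: note_on(68): all voices busy, STEAL voice 0 (pitch 70, oldest) -> assign | voices=[68 88 66 69]
Op 6: note_on(74): all voices busy, STEAL voice 1 (pitch 88, oldest) -> assign | voices=[68 74 66 69]
Op 7: note_on(73): all voices busy, STEAL voice 2 (pitch 66, oldest) -> assign | voices=[68 74 73 69]

Answer: 3 1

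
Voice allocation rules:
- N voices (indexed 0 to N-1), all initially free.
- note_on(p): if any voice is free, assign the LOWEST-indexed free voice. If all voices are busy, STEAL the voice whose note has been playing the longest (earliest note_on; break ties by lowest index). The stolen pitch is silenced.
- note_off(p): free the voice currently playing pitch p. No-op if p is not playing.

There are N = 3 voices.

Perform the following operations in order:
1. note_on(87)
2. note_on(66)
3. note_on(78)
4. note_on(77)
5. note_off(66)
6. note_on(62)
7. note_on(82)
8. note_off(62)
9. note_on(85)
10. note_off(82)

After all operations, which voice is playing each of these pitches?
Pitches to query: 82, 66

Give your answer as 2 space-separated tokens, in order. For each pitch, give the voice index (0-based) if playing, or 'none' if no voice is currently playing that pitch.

Op 1: note_on(87): voice 0 is free -> assigned | voices=[87 - -]
Op 2: note_on(66): voice 1 is free -> assigned | voices=[87 66 -]
Op 3: note_on(78): voice 2 is free -> assigned | voices=[87 66 78]
Op 4: note_on(77): all voices busy, STEAL voice 0 (pitch 87, oldest) -> assign | voices=[77 66 78]
Op 5: note_off(66): free voice 1 | voices=[77 - 78]
Op 6: note_on(62): voice 1 is free -> assigned | voices=[77 62 78]
Op 7: note_on(82): all voices busy, STEAL voice 2 (pitch 78, oldest) -> assign | voices=[77 62 82]
Op 8: note_off(62): free voice 1 | voices=[77 - 82]
Op 9: note_on(85): voice 1 is free -> assigned | voices=[77 85 82]
Op 10: note_off(82): free voice 2 | voices=[77 85 -]

Answer: none none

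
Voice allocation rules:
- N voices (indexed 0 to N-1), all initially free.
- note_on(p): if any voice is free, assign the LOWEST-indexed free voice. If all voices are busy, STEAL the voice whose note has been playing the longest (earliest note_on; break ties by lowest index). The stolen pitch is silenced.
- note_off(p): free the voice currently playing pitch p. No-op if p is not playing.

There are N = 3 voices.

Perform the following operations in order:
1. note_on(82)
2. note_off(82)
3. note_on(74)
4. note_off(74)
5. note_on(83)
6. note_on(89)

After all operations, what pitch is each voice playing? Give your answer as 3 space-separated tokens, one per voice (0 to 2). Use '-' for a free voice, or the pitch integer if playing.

Answer: 83 89 -

Derivation:
Op 1: note_on(82): voice 0 is free -> assigned | voices=[82 - -]
Op 2: note_off(82): free voice 0 | voices=[- - -]
Op 3: note_on(74): voice 0 is free -> assigned | voices=[74 - -]
Op 4: note_off(74): free voice 0 | voices=[- - -]
Op 5: note_on(83): voice 0 is free -> assigned | voices=[83 - -]
Op 6: note_on(89): voice 1 is free -> assigned | voices=[83 89 -]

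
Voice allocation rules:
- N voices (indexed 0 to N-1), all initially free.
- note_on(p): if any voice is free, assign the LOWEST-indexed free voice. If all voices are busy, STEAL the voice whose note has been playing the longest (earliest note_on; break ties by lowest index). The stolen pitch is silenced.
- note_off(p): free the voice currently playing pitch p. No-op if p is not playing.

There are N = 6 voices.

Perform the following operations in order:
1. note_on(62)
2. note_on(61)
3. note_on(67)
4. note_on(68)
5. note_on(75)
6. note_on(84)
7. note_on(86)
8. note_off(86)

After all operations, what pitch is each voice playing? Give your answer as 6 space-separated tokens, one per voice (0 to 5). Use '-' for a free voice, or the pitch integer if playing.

Op 1: note_on(62): voice 0 is free -> assigned | voices=[62 - - - - -]
Op 2: note_on(61): voice 1 is free -> assigned | voices=[62 61 - - - -]
Op 3: note_on(67): voice 2 is free -> assigned | voices=[62 61 67 - - -]
Op 4: note_on(68): voice 3 is free -> assigned | voices=[62 61 67 68 - -]
Op 5: note_on(75): voice 4 is free -> assigned | voices=[62 61 67 68 75 -]
Op 6: note_on(84): voice 5 is free -> assigned | voices=[62 61 67 68 75 84]
Op 7: note_on(86): all voices busy, STEAL voice 0 (pitch 62, oldest) -> assign | voices=[86 61 67 68 75 84]
Op 8: note_off(86): free voice 0 | voices=[- 61 67 68 75 84]

Answer: - 61 67 68 75 84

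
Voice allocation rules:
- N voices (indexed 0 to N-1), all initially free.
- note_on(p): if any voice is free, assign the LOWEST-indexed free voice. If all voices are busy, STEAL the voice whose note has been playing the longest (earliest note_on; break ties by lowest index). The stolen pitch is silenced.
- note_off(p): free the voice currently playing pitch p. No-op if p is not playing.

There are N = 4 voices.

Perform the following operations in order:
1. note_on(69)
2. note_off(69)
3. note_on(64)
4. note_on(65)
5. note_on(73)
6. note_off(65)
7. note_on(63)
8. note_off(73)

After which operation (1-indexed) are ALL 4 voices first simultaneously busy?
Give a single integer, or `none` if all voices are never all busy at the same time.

Op 1: note_on(69): voice 0 is free -> assigned | voices=[69 - - -]
Op 2: note_off(69): free voice 0 | voices=[- - - -]
Op 3: note_on(64): voice 0 is free -> assigned | voices=[64 - - -]
Op 4: note_on(65): voice 1 is free -> assigned | voices=[64 65 - -]
Op 5: note_on(73): voice 2 is free -> assigned | voices=[64 65 73 -]
Op 6: note_off(65): free voice 1 | voices=[64 - 73 -]
Op 7: note_on(63): voice 1 is free -> assigned | voices=[64 63 73 -]
Op 8: note_off(73): free voice 2 | voices=[64 63 - -]

Answer: none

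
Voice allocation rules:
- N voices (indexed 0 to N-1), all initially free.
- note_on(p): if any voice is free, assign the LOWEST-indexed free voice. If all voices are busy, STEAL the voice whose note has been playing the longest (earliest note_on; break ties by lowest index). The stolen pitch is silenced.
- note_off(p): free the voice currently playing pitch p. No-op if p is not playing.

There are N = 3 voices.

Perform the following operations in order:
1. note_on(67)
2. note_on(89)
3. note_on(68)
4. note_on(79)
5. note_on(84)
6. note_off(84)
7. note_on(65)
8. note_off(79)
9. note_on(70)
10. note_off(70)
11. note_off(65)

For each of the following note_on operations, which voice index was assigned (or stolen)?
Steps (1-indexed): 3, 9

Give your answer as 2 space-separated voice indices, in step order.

Op 1: note_on(67): voice 0 is free -> assigned | voices=[67 - -]
Op 2: note_on(89): voice 1 is free -> assigned | voices=[67 89 -]
Op 3: note_on(68): voice 2 is free -> assigned | voices=[67 89 68]
Op 4: note_on(79): all voices busy, STEAL voice 0 (pitch 67, oldest) -> assign | voices=[79 89 68]
Op 5: note_on(84): all voices busy, STEAL voice 1 (pitch 89, oldest) -> assign | voices=[79 84 68]
Op 6: note_off(84): free voice 1 | voices=[79 - 68]
Op 7: note_on(65): voice 1 is free -> assigned | voices=[79 65 68]
Op 8: note_off(79): free voice 0 | voices=[- 65 68]
Op 9: note_on(70): voice 0 is free -> assigned | voices=[70 65 68]
Op 10: note_off(70): free voice 0 | voices=[- 65 68]
Op 11: note_off(65): free voice 1 | voices=[- - 68]

Answer: 2 0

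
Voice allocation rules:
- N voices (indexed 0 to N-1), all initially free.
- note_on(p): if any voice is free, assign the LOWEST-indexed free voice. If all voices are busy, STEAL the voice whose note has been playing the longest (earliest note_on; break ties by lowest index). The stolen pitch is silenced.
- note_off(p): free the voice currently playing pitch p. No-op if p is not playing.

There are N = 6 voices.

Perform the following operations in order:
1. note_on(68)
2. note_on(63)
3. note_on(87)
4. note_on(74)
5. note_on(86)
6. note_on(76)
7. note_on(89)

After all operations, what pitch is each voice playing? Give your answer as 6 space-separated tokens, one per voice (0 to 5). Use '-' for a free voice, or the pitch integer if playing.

Op 1: note_on(68): voice 0 is free -> assigned | voices=[68 - - - - -]
Op 2: note_on(63): voice 1 is free -> assigned | voices=[68 63 - - - -]
Op 3: note_on(87): voice 2 is free -> assigned | voices=[68 63 87 - - -]
Op 4: note_on(74): voice 3 is free -> assigned | voices=[68 63 87 74 - -]
Op 5: note_on(86): voice 4 is free -> assigned | voices=[68 63 87 74 86 -]
Op 6: note_on(76): voice 5 is free -> assigned | voices=[68 63 87 74 86 76]
Op 7: note_on(89): all voices busy, STEAL voice 0 (pitch 68, oldest) -> assign | voices=[89 63 87 74 86 76]

Answer: 89 63 87 74 86 76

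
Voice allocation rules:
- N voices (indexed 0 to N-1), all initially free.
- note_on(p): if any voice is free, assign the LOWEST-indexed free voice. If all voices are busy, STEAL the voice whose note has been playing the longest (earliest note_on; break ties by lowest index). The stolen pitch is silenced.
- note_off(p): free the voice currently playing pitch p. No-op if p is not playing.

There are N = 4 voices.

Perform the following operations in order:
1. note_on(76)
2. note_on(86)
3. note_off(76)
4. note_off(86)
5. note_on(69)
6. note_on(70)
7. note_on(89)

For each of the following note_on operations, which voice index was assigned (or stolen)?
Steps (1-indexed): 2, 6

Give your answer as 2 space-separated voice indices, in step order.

Answer: 1 1

Derivation:
Op 1: note_on(76): voice 0 is free -> assigned | voices=[76 - - -]
Op 2: note_on(86): voice 1 is free -> assigned | voices=[76 86 - -]
Op 3: note_off(76): free voice 0 | voices=[- 86 - -]
Op 4: note_off(86): free voice 1 | voices=[- - - -]
Op 5: note_on(69): voice 0 is free -> assigned | voices=[69 - - -]
Op 6: note_on(70): voice 1 is free -> assigned | voices=[69 70 - -]
Op 7: note_on(89): voice 2 is free -> assigned | voices=[69 70 89 -]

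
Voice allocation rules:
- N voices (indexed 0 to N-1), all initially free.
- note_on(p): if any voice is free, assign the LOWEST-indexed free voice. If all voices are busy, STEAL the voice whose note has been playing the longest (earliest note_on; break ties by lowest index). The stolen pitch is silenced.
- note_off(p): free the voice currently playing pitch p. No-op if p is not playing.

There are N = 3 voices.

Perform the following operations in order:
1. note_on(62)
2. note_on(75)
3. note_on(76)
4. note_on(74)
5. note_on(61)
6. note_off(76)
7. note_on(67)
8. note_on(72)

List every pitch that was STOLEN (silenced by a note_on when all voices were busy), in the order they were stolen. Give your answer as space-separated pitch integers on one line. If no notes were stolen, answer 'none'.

Answer: 62 75 74

Derivation:
Op 1: note_on(62): voice 0 is free -> assigned | voices=[62 - -]
Op 2: note_on(75): voice 1 is free -> assigned | voices=[62 75 -]
Op 3: note_on(76): voice 2 is free -> assigned | voices=[62 75 76]
Op 4: note_on(74): all voices busy, STEAL voice 0 (pitch 62, oldest) -> assign | voices=[74 75 76]
Op 5: note_on(61): all voices busy, STEAL voice 1 (pitch 75, oldest) -> assign | voices=[74 61 76]
Op 6: note_off(76): free voice 2 | voices=[74 61 -]
Op 7: note_on(67): voice 2 is free -> assigned | voices=[74 61 67]
Op 8: note_on(72): all voices busy, STEAL voice 0 (pitch 74, oldest) -> assign | voices=[72 61 67]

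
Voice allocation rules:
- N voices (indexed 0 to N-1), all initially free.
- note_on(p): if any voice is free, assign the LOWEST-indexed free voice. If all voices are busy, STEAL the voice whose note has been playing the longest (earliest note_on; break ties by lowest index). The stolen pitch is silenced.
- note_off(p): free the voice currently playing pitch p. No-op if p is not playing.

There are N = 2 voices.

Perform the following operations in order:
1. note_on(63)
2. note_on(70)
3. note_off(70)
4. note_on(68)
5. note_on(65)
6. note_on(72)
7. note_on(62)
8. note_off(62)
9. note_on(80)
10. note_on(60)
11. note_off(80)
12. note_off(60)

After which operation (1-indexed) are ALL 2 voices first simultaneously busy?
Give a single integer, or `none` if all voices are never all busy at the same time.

Answer: 2

Derivation:
Op 1: note_on(63): voice 0 is free -> assigned | voices=[63 -]
Op 2: note_on(70): voice 1 is free -> assigned | voices=[63 70]
Op 3: note_off(70): free voice 1 | voices=[63 -]
Op 4: note_on(68): voice 1 is free -> assigned | voices=[63 68]
Op 5: note_on(65): all voices busy, STEAL voice 0 (pitch 63, oldest) -> assign | voices=[65 68]
Op 6: note_on(72): all voices busy, STEAL voice 1 (pitch 68, oldest) -> assign | voices=[65 72]
Op 7: note_on(62): all voices busy, STEAL voice 0 (pitch 65, oldest) -> assign | voices=[62 72]
Op 8: note_off(62): free voice 0 | voices=[- 72]
Op 9: note_on(80): voice 0 is free -> assigned | voices=[80 72]
Op 10: note_on(60): all voices busy, STEAL voice 1 (pitch 72, oldest) -> assign | voices=[80 60]
Op 11: note_off(80): free voice 0 | voices=[- 60]
Op 12: note_off(60): free voice 1 | voices=[- -]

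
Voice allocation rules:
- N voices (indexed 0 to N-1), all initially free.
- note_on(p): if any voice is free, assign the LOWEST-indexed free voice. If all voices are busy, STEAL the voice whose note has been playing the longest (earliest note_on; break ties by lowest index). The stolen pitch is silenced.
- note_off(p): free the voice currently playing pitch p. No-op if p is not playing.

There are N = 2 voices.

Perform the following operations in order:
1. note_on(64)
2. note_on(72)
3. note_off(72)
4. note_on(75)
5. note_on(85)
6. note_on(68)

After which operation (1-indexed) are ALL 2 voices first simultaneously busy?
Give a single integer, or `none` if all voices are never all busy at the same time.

Op 1: note_on(64): voice 0 is free -> assigned | voices=[64 -]
Op 2: note_on(72): voice 1 is free -> assigned | voices=[64 72]
Op 3: note_off(72): free voice 1 | voices=[64 -]
Op 4: note_on(75): voice 1 is free -> assigned | voices=[64 75]
Op 5: note_on(85): all voices busy, STEAL voice 0 (pitch 64, oldest) -> assign | voices=[85 75]
Op 6: note_on(68): all voices busy, STEAL voice 1 (pitch 75, oldest) -> assign | voices=[85 68]

Answer: 2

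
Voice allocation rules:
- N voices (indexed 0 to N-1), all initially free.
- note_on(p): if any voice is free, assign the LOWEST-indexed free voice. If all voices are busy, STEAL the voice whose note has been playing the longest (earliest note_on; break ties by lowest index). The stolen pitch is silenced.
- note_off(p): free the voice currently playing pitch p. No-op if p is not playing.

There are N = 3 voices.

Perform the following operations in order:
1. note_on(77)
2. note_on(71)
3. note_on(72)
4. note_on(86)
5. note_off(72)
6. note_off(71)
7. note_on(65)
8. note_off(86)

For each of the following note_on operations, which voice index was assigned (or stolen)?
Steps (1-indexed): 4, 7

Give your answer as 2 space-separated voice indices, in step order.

Answer: 0 1

Derivation:
Op 1: note_on(77): voice 0 is free -> assigned | voices=[77 - -]
Op 2: note_on(71): voice 1 is free -> assigned | voices=[77 71 -]
Op 3: note_on(72): voice 2 is free -> assigned | voices=[77 71 72]
Op 4: note_on(86): all voices busy, STEAL voice 0 (pitch 77, oldest) -> assign | voices=[86 71 72]
Op 5: note_off(72): free voice 2 | voices=[86 71 -]
Op 6: note_off(71): free voice 1 | voices=[86 - -]
Op 7: note_on(65): voice 1 is free -> assigned | voices=[86 65 -]
Op 8: note_off(86): free voice 0 | voices=[- 65 -]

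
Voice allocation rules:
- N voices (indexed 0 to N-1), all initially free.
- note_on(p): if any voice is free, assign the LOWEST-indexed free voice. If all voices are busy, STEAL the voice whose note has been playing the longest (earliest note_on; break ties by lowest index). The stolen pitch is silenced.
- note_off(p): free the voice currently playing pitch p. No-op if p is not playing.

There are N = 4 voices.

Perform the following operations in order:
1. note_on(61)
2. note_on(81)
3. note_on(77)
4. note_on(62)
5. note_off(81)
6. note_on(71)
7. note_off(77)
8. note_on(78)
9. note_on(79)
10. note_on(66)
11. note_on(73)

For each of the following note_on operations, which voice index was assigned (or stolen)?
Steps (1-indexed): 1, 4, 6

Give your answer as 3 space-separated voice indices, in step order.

Answer: 0 3 1

Derivation:
Op 1: note_on(61): voice 0 is free -> assigned | voices=[61 - - -]
Op 2: note_on(81): voice 1 is free -> assigned | voices=[61 81 - -]
Op 3: note_on(77): voice 2 is free -> assigned | voices=[61 81 77 -]
Op 4: note_on(62): voice 3 is free -> assigned | voices=[61 81 77 62]
Op 5: note_off(81): free voice 1 | voices=[61 - 77 62]
Op 6: note_on(71): voice 1 is free -> assigned | voices=[61 71 77 62]
Op 7: note_off(77): free voice 2 | voices=[61 71 - 62]
Op 8: note_on(78): voice 2 is free -> assigned | voices=[61 71 78 62]
Op 9: note_on(79): all voices busy, STEAL voice 0 (pitch 61, oldest) -> assign | voices=[79 71 78 62]
Op 10: note_on(66): all voices busy, STEAL voice 3 (pitch 62, oldest) -> assign | voices=[79 71 78 66]
Op 11: note_on(73): all voices busy, STEAL voice 1 (pitch 71, oldest) -> assign | voices=[79 73 78 66]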